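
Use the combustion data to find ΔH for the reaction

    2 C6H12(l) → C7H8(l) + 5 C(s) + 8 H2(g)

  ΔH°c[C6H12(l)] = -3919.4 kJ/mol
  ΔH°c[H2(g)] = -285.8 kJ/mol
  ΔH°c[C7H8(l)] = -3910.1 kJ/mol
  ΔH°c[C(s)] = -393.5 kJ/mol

With combustion enthalpies, reactants minus products:
= [2·(-3919.4)] − [1·(-3910.1) + 5·(-393.5) + 8·(-285.8)]
= 325.2 kJ/mol

ΔH = 325.2 kJ/mol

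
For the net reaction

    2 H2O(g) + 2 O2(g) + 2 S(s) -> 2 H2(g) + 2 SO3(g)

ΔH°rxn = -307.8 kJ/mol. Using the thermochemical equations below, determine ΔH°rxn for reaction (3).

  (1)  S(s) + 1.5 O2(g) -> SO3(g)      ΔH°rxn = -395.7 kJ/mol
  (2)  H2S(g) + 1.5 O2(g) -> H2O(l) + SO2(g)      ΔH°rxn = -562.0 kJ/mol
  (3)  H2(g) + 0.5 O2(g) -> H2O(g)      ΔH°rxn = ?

ΔH°rxn = -241.8 kJ/mol

(1) × 2 (×2 to match 2 SO3(g) in the target): (2)·(-395.7) = -791.4 kJ/mol
(2): not needed (SO2(g) appears nowhere else).
(3) reversed and × 2 (H2O(g) must end up as a reactant; scale by 2 for the 2 H2O(g)): contributes −2·x
-307.8 = (-791.4) − 2·x
x = (-307.8 − (-791.4)) / (-2) = -241.8 kJ/mol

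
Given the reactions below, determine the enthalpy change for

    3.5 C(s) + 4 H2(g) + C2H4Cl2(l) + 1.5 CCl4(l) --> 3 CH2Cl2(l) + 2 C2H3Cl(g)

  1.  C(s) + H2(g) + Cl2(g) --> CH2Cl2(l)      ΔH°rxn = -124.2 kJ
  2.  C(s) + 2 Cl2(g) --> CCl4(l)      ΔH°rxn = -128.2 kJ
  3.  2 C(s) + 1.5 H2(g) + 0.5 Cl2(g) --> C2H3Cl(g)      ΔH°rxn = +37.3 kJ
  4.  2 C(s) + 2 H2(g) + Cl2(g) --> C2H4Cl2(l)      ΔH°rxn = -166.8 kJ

ΔH°rxn = 61.1 kJ

eq. 1 × 3 (×3 to match 3 CH2Cl2(l) in the target): (3)·(-124.2) = -372.6 kJ
eq. 2 reversed and × 3/2 (CCl4(l) must end up as a reactant; ×3/2 to match 3/2 CCl4(l) in the target): (-3/2)·(-128.2) = +192.3 kJ
eq. 3 × 2 (scale by 2 for the 2 C2H3Cl(g)): (2)·(+37.3) = +74.6 kJ
eq. 4 reversed (C2H4Cl2(l) must end up as a reactant): +166.8 kJ
Combining the equations, ΔH°rxn = (3)·(-124.2) + (-3/2)·(-128.2) + (2)·(+37.3) + (-1)·(-166.8) = 61.1 kJ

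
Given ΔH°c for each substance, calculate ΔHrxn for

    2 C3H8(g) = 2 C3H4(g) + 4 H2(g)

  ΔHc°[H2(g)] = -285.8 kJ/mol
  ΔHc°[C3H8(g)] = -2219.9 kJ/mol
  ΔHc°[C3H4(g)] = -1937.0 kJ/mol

With combustion enthalpies, reactants minus products:
= [2·(-2219.9)] − [2·(-1937.0) + 4·(-285.8)]
= 577.4 kJ/mol

ΔHrxn = 577.4 kJ/mol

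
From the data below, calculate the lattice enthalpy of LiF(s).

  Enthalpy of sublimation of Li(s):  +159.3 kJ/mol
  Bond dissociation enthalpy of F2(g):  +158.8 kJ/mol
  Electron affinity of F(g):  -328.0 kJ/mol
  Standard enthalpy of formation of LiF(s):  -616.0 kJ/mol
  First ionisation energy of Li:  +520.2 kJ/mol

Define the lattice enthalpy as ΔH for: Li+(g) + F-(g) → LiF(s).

U = -1046.9 kJ/mol

ΔHf° = 1·ΔHsub + 1·(ΣIE) + 1/2·D(F2) + 1·EA + U
-616.0 = 1·(+159.3) + 1·(+520.2) + 1/2·(+158.8) + 1·(-328.0) + U
U = -616.0 − (+430.9) = -1046.9 kJ/mol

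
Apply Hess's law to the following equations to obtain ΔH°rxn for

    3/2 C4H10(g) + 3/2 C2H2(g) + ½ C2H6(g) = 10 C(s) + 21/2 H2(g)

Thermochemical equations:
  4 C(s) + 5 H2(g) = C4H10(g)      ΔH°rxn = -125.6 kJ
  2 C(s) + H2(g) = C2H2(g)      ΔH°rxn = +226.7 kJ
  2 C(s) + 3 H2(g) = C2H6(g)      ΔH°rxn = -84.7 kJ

equation 1 reversed and × 3/2: (-3/2)·(-125.6) = +188.4 kJ
equation 2 reversed and × 3/2: (-3/2)·(+226.7) = -340.05 kJ
equation 3 reversed and × 1/2: (-1/2)·(-84.7) = +42.35 kJ
Combining the equations, ΔH°rxn = (-3/2)·(-125.6) + (-3/2)·(+226.7) + (-1/2)·(-84.7) = -109.3 kJ

ΔH°rxn = -109.3 kJ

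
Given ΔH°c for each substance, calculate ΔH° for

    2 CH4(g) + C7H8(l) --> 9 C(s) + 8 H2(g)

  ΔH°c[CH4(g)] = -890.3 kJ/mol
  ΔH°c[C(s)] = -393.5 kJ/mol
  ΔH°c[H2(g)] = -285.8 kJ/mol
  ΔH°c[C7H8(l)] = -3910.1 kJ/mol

With combustion enthalpies, reactants minus products:
= [2·(-890.3) + 1·(-3910.1)] − [9·(-393.5) + 8·(-285.8)]
= 137.2 kJ/mol

ΔH° = 137.2 kJ/mol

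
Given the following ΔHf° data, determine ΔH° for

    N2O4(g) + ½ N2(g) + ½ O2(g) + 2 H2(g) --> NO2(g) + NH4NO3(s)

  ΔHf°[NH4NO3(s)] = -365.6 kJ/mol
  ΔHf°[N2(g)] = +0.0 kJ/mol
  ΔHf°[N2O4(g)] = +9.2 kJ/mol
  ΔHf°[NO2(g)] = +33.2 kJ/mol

Products: 1·(+33.2) + 1·(-365.6) = -332.4
Reactants: 1·(+9.2) + 1/2·(+0.0) + 1/2·(+0.0) + 2·(+0.0) = +9.2
ΔH° = (-332.4) − (+9.2) = -341.6 kJ/mol

ΔH° = -341.6 kJ/mol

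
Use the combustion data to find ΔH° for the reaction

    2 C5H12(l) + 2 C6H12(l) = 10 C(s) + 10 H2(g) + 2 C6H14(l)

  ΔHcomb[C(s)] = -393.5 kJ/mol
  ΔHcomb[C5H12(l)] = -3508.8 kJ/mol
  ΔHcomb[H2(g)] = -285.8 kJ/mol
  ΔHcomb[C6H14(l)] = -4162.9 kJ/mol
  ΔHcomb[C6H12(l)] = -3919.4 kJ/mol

ΔH° = 262.4 kJ/mol

With combustion enthalpies, reactants minus products:
= [2·(-3508.8) + 2·(-3919.4)] − [10·(-393.5) + 10·(-285.8) + 2·(-4162.9)]
= 262.4 kJ/mol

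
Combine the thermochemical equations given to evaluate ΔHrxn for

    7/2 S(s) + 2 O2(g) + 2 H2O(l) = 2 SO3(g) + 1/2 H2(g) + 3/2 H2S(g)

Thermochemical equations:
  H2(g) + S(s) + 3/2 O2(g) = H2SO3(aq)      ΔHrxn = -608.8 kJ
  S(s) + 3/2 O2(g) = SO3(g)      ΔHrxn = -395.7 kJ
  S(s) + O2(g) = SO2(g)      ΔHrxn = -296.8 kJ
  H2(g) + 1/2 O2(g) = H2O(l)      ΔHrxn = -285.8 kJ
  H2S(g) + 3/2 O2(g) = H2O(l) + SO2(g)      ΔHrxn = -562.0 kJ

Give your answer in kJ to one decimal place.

equation 1: not needed.
equation 2 × 2: (2)·(-395.7) = -791.4 kJ
equation 3 × 3/2: (3/2)·(-296.8) = -445.2 kJ
equation 4 reversed and × 1/2: (-1/2)·(-285.8) = +142.9 kJ
equation 5 reversed and × 3/2: (-3/2)·(-562.0) = +843.0 kJ
ΔHrxn = (-791.4) + (-445.2) + (+142.9) + (+843.0) = -250.7 kJ

ΔHrxn = -250.7 kJ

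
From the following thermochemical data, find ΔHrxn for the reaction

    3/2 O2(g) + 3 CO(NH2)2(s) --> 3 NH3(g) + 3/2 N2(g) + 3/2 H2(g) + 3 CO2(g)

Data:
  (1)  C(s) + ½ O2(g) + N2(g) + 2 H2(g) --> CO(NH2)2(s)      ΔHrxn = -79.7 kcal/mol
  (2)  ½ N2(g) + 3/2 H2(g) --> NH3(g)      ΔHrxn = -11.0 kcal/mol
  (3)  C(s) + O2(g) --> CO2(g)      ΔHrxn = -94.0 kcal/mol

ΔHrxn = -75.9 kcal/mol

(1) reversed and × 3 (CO(NH2)2(s) must end up as a reactant; scale by 3 for the 3 CO(NH2)2(s)): (-3)·(-79.7) = +239.1 kcal/mol
(2) × 3 (×3 to match 3 NH3(g) in the target): (3)·(-11.0) = -33.0 kcal/mol
(3) × 3 (×3 to match 3 CO2(g) in the target): (3)·(-94.0) = -282.0 kcal/mol
Combining the equations, ΔHrxn = (+239.1) + (-33.0) + (-282.0) = -75.9 kcal/mol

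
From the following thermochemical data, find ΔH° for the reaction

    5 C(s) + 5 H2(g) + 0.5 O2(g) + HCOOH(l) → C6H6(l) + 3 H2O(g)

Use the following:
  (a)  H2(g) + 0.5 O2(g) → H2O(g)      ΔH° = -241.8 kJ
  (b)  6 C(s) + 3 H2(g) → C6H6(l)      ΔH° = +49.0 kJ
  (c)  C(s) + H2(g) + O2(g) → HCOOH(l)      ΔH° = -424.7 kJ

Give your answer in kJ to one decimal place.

(a) × 3 (×3 to match 3 H2O(g) in the target): (3)·(-241.8) = -725.4 kJ
(b) as written (C6H6(l) already on the product side): +49.0 kJ
(c) reversed (reverse to put HCOOH(l) on the reactant side): +424.7 kJ
Combining the equations, ΔH° = (-725.4) + (+49.0) + (+424.7) = -251.7 kJ

ΔH° = -251.7 kJ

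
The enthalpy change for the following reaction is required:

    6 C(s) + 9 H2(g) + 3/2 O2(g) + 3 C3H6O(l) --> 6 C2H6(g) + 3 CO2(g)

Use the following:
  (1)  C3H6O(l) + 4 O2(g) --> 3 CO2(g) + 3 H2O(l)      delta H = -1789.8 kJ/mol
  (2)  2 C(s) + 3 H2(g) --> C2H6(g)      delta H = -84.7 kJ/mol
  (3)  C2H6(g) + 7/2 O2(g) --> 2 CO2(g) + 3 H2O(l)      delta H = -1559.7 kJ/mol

(1) × 3 (scale by 3 for the 3 C3H6O(l)): (3)·(-1789.8) = -5369.4 kJ/mol
(2) × 3 (scale by 3 for the 6 C(s)): (3)·(-84.7) = -254.1 kJ/mol
(3) reversed and × 3: (-3)·(-1559.7) = +4679.1 kJ/mol
By Hess's law, delta H = (3)·(-1789.8) + (3)·(-84.7) + (-3)·(-1559.7) = -944.4 kJ/mol

delta H = -944.4 kJ/mol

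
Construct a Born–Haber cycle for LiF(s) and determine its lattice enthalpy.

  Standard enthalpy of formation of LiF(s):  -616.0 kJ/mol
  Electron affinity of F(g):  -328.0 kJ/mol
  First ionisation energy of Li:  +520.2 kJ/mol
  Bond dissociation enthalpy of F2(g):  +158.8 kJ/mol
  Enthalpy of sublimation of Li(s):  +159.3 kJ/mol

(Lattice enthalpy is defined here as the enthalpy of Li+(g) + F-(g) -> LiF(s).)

U = -1046.9 kJ/mol

ΔHf° = 1·ΔHsub + 1·(ΣIE) + 1/2·D(F2) + 1·EA + U
-616.0 = 1·(+159.3) + 1·(+520.2) + 1/2·(+158.8) + 1·(-328.0) + U
U = -616.0 − (+430.9) = -1046.9 kJ/mol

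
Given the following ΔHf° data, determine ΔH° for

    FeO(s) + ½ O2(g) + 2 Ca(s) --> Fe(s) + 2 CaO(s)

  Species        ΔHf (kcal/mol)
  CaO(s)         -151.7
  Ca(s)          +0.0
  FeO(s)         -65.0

ΔH° = -238.4 kcal/mol

ΔH°rxn = Σ nΔHf°(products) − Σ nΔHf°(reactants).
Products: 1·(+0.0) + 2·(-151.7) = -303.4
Reactants: 1·(-65.0) + 1/2·(+0.0) + 2·(+0.0) = -65.0
ΔH° = (-303.4) − (-65.0) = -238.4 kcal/mol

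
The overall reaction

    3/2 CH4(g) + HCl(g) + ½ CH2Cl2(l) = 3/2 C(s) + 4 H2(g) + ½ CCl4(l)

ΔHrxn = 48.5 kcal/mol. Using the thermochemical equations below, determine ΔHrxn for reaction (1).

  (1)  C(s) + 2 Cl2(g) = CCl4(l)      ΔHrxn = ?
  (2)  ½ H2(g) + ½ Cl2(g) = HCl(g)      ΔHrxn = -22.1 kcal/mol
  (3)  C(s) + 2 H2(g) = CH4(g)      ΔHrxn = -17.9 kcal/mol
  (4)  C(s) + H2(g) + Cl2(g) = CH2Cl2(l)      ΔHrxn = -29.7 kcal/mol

(1) × 1/2 (scale by 1/2 for the 1/2 CCl4(l)): contributes 1/2·x
(2) reversed (reverse to put HCl(g) on the reactant side): +22.1 kcal/mol
(3) reversed and × 3/2 (CH4(g) must end up as a reactant; ×3/2 to match 3/2 CH4(g) in the target): (-3/2)·(-17.9) = +26.85 kcal/mol
(4) reversed and × 1/2 (CH2Cl2(l) must end up as a reactant; scale by 1/2 for the 1/2 CH2Cl2(l)): (-1/2)·(-29.7) = +14.85 kcal/mol
+48.5 = (+22.1) + (+26.85) + (+14.85) + 1/2·x
x = (+48.5 − (+63.8)) / (1/2) = -30.6 kcal/mol

ΔHrxn = -30.6 kcal/mol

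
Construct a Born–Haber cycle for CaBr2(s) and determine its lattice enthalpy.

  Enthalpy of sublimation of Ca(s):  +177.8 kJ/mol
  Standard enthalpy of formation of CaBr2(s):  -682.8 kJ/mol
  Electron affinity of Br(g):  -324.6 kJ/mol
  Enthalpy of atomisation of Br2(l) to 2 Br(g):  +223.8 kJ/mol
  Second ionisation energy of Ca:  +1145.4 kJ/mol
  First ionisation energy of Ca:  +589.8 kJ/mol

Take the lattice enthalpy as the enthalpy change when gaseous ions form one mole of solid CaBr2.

ΔHf° = 1·ΔHsub + 1·(ΣIE) + 1·D(Br2) + 2·EA + U
-682.8 = 1·(+177.8) + 1·(+1735.2) + 1·(+223.8) + 2·(-324.6) + U
U = -682.8 − (+1487.6) = -2170.4 kJ/mol

U = -2170.4 kJ/mol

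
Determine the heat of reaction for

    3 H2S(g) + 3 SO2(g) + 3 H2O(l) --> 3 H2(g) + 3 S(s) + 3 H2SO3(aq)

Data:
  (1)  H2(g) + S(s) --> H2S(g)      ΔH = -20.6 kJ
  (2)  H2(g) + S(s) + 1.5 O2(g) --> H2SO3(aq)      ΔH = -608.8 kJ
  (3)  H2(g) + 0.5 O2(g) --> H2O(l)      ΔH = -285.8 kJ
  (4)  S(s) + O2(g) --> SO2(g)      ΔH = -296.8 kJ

(1) reversed and × 3 (reverse to put H2S(g) on the reactant side; scale by 3 for the 3 H2S(g)): (-3)·(-20.6) = +61.8 kJ
(2) × 3 (scale by 3 for the 3 H2SO3(aq)): (3)·(-608.8) = -1826.4 kJ
(3) reversed and × 3 (reverse to put H2O(l) on the reactant side; scale by 3 for the 3 H2O(l)): (-3)·(-285.8) = +857.4 kJ
(4) reversed and × 3 (SO2(g) must end up as a reactant; ×3 to match 3 SO2(g) in the target): (-3)·(-296.8) = +890.4 kJ
Summing the manipulated equations, ΔH = (-3)·(-20.6) + (3)·(-608.8) + (-3)·(-285.8) + (-3)·(-296.8) = -16.8 kJ

ΔH = -16.8 kJ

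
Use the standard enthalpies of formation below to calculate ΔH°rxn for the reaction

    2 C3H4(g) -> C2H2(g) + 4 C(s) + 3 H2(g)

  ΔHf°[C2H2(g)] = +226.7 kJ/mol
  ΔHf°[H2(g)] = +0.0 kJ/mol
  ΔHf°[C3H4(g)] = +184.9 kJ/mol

Products: 1·(+226.7) + 4·(+0.0) + 3·(+0.0) = +226.7
Reactants: 2·(+184.9) = +369.8
ΔH°rxn = (+226.7) − (+369.8) = -143.1 kJ/mol

ΔH°rxn = -143.1 kJ/mol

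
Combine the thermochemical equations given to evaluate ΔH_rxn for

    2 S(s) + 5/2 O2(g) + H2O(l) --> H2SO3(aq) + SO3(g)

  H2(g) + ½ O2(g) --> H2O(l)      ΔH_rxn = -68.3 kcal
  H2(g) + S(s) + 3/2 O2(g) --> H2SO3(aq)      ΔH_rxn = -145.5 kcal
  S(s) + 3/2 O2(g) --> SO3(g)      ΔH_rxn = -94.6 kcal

ΔH_rxn = -171.8 kcal

equation 1 reversed (H2O(l) must end up as a reactant): +68.3 kcal
equation 2 as written (H2SO3(aq) already on the product side): -145.5 kcal
equation 3 as written (SO3(g) already on the product side): -94.6 kcal
Combining the equations, ΔH_rxn = (-1)·(-68.3) + (1)·(-145.5) + (1)·(-94.6) = -171.8 kcal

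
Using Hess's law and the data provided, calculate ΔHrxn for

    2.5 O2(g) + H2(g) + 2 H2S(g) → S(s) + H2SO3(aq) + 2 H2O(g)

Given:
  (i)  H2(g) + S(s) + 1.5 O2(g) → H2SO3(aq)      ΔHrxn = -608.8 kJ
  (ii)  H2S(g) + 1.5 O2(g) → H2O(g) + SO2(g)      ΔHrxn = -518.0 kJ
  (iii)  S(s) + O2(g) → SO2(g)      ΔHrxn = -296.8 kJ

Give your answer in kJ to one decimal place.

(i) as written: -608.8 kJ
(ii) × 2: (2)·(-518.0) = -1036.0 kJ
(iii) reversed and × 2: (-2)·(-296.8) = +593.6 kJ
Summing the manipulated equations, ΔHrxn = (1)·(-608.8) + (2)·(-518.0) + (-2)·(-296.8) = -1051.2 kJ

ΔHrxn = -1051.2 kJ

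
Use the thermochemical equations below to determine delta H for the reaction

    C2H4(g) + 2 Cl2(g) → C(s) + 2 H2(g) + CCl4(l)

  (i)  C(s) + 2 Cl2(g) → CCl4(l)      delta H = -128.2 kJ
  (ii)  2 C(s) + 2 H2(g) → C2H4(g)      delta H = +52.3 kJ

(i) as written: -128.2 kJ
(ii) reversed: -52.3 kJ
delta H = (1)·(-128.2) + (-1)·(+52.3) = -180.5 kJ

delta H = -180.5 kJ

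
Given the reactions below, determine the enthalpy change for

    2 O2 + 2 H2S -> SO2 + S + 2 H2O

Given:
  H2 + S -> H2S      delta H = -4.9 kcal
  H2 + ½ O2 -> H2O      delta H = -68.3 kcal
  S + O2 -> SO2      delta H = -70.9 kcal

equation 1 reversed and × 2 (H2S must end up as a reactant; scale by 2 for the 2 H2S): (-2)·(-4.9) = +9.8 kcal
equation 2 × 2 (×2 to match 2 H2O in the target): (2)·(-68.3) = -136.6 kcal
equation 3 as written (SO2 already on the product side): -70.9 kcal
By Hess's law, delta H = (-2)·(-4.9) + (2)·(-68.3) + (1)·(-70.9) = -197.7 kcal

delta H = -197.7 kcal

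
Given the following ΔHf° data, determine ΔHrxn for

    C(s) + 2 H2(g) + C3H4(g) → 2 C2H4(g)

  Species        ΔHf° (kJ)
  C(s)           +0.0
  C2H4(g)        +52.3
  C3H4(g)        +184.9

ΔH°rxn = Σ nΔHf°(products) − Σ nΔHf°(reactants).
Products: 2·(+52.3) = +104.6
Reactants: 1·(+0.0) + 2·(+0.0) + 1·(+184.9) = +184.9
ΔHrxn = (+104.6) − (+184.9) = -80.3 kJ

ΔHrxn = -80.3 kJ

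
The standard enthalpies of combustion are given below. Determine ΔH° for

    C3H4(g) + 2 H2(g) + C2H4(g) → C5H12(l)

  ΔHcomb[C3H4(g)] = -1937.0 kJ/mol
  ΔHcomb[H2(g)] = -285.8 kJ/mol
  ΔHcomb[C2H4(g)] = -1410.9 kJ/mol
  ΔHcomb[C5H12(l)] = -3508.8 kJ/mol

Using ΔH = Σ nΔHc°(reactants) − Σ nΔHc°(products):
= [1·(-1937.0) + 2·(-285.8) + 1·(-1410.9)] − [1·(-3508.8)]
= -410.7 kJ/mol

ΔH° = -410.7 kJ/mol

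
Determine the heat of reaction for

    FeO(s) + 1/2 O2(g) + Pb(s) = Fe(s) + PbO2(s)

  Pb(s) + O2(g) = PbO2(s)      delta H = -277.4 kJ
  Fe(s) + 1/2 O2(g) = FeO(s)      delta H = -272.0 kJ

delta H = -5.4 kJ

equation 1 as written (PbO2(s) already on the product side): -277.4 kJ
equation 2 reversed (reverse to put FeO(s) on the reactant side): +272.0 kJ
Since enthalpy is a state function, delta H = (1)·(-277.4) + (-1)·(-272.0) = -5.4 kJ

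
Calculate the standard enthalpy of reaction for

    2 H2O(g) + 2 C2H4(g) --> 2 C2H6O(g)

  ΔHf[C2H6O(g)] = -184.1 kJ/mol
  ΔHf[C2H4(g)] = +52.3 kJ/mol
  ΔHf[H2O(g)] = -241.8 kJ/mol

ΔH_rxn = 10.8 kJ/mol

ΔH°rxn = Σ nΔHf°(products) − Σ nΔHf°(reactants).
Products: 2·(-184.1) = -368.2
Reactants: 2·(-241.8) + 2·(+52.3) = -379.0
ΔH_rxn = (-368.2) − (-379.0) = 10.8 kJ/mol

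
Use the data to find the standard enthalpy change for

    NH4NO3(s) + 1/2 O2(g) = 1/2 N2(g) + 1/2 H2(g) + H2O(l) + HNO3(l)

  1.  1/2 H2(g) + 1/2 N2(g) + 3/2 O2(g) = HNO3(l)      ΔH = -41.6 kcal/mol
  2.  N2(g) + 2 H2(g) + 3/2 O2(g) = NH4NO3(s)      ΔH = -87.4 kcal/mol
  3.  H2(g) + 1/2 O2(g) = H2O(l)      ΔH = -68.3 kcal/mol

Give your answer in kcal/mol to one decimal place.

ΔH = -22.5 kcal/mol

eq. 1 as written (HNO3(l) already on the product side): -41.6 kcal/mol
eq. 2 reversed (NH4NO3(s) must end up as a reactant): +87.4 kcal/mol
eq. 3 as written (H2O(l) already on the product side): -68.3 kcal/mol
Since enthalpy is a state function, ΔH = (-41.6) + (+87.4) + (-68.3) = -22.5 kcal/mol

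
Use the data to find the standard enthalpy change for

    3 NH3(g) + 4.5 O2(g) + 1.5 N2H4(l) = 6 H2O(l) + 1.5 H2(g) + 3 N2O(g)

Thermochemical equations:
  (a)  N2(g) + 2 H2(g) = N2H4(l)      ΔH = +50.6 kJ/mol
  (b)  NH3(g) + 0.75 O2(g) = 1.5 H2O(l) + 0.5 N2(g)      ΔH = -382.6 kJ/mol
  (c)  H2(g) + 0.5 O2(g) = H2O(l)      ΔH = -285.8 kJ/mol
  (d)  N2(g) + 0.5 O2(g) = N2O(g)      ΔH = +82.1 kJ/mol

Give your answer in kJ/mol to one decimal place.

(a) reversed and × 3/2 (N2H4(l) must end up as a reactant; scale by 3/2 for the 3/2 N2H4(l)): (-3/2)·(+50.6) = -75.9 kJ/mol
(b) × 3 (×3 to match 3 NH3(g) in the target): (3)·(-382.6) = -1147.8 kJ/mol
(c) × 3/2: (3/2)·(-285.8) = -428.7 kJ/mol
(d) × 3 (scale by 3 for the 3 N2O(g)): (3)·(+82.1) = +246.3 kJ/mol
Combining the equations, ΔH = (-3/2)·(+50.6) + (3)·(-382.6) + (3/2)·(-285.8) + (3)·(+82.1) = -1406.1 kJ/mol

ΔH = -1406.1 kJ/mol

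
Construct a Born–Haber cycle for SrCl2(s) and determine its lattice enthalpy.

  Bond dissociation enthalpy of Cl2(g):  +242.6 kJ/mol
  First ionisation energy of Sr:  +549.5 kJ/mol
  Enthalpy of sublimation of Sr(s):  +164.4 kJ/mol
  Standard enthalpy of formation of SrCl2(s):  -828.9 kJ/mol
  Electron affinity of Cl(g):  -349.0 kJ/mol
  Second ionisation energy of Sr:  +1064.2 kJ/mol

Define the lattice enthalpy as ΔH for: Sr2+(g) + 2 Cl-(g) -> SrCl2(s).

ΔHf° = 1·ΔHsub + 1·(ΣIE) + 1·D(Cl2) + 2·EA + U
-828.9 = 1·(+164.4) + 1·(+1613.7) + 1·(+242.6) + 2·(-349.0) + U
U = -828.9 − (+1322.7) = -2151.6 kJ/mol

U = -2151.6 kJ/mol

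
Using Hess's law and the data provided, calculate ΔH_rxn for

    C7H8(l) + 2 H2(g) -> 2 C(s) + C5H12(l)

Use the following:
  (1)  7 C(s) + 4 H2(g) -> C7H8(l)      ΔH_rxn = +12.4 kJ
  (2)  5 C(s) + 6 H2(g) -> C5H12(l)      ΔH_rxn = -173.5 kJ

ΔH_rxn = -185.9 kJ

(1) reversed (C7H8(l) must end up as a reactant): -12.4 kJ
(2) as written (C5H12(l) already on the product side): -173.5 kJ
Since enthalpy is a state function, ΔH_rxn = (-12.4) + (-173.5) = -185.9 kJ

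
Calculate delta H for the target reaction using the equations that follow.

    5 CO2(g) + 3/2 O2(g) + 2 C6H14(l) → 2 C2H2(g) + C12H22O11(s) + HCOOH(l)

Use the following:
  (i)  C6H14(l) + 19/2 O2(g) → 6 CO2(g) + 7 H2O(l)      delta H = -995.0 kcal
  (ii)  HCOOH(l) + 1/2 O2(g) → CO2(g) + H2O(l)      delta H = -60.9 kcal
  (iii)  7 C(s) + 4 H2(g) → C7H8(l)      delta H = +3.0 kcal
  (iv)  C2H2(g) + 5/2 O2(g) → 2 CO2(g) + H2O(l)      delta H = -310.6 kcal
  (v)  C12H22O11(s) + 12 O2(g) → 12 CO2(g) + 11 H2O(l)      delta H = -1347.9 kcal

(i) × 2: (2)·(-995.0) = -1990.0 kcal
(ii) reversed: +60.9 kcal
(iii): not needed.
(iv) reversed and × 2: (-2)·(-310.6) = +621.2 kcal
(v) reversed: +1347.9 kcal
delta H = (2)·(-995.0) + (-1)·(-60.9) + (-2)·(-310.6) + (-1)·(-1347.9) = 40.0 kcal

delta H = 40.0 kcal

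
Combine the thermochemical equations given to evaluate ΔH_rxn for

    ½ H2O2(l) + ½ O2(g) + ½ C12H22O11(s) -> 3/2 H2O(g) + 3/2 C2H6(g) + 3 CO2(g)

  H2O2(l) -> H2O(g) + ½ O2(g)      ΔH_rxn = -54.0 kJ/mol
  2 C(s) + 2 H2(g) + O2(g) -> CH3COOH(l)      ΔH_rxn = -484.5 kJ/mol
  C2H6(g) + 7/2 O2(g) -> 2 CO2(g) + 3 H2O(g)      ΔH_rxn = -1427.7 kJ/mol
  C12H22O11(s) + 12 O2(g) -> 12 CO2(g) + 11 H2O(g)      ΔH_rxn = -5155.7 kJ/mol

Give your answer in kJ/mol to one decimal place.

equation 1 × 1/2 (scale by 1/2 for the 1/2 H2O2(l)): (1/2)·(-54.0) = -27.0 kJ/mol
equation 2: not needed (CH3COOH(l) appears nowhere else).
equation 3 reversed and × 3/2 (reverse to put C2H6(g) on the product side; scale by 3/2 for the 3/2 C2H6(g)): (-3/2)·(-1427.7) = +2141.55 kJ/mol
equation 4 × 1/2 (scale by 1/2 for the 1/2 C12H22O11(s)): (1/2)·(-5155.7) = -2577.85 kJ/mol
Since enthalpy is a state function, ΔH_rxn = (1/2)·(-54.0) + (-3/2)·(-1427.7) + (1/2)·(-5155.7) = -463.3 kJ/mol

ΔH_rxn = -463.3 kJ/mol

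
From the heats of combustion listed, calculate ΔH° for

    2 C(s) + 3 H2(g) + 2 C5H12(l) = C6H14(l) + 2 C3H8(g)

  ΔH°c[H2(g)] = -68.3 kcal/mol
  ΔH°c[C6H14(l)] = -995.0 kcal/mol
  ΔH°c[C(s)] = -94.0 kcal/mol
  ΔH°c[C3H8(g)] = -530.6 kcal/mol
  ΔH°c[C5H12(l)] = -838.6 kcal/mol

ΔH° = -13.9 kcal/mol

With combustion enthalpies, reactants minus products:
= [2·(-94.0) + 3·(-68.3) + 2·(-838.6)] − [1·(-995.0) + 2·(-530.6)]
= -13.9 kcal/mol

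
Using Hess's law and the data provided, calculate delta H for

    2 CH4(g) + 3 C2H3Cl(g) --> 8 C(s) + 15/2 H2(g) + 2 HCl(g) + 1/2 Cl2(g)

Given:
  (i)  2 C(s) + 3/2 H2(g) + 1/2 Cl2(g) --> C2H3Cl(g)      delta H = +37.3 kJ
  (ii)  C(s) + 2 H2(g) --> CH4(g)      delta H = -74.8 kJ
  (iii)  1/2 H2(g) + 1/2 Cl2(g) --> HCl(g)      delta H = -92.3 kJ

delta H = -146.9 kJ

(i) reversed and × 3: (-3)·(+37.3) = -111.9 kJ
(ii) reversed and × 2: (-2)·(-74.8) = +149.6 kJ
(iii) × 2: (2)·(-92.3) = -184.6 kJ
Combining the equations, delta H = (-3)·(+37.3) + (-2)·(-74.8) + (2)·(-92.3) = -146.9 kJ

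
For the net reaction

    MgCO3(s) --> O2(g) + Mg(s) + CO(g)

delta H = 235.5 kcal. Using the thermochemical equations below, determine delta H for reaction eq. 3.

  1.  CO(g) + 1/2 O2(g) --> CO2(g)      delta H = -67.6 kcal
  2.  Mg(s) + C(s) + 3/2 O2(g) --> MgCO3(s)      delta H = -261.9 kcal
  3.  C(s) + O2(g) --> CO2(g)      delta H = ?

delta H = -94.0 kcal

eq. 1 reversed (reverse to put CO(g) on the product side): +67.6 kcal
eq. 2 reversed (MgCO3(s) must end up as a reactant): +261.9 kcal
eq. 3 as written: contributes x
+235.5 = (+67.6) + (+261.9) + x
x = (+235.5 − (+329.5)) / (1) = -94.0 kcal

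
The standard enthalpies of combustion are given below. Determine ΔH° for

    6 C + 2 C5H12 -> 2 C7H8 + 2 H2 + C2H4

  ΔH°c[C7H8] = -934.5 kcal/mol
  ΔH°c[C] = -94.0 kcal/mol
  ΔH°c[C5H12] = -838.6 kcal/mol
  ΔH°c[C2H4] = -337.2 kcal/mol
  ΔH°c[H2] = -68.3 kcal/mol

ΔH° = 101.6 kcal/mol

Using ΔH = Σ nΔHc°(reactants) − Σ nΔHc°(products):
= [6·(-94.0) + 2·(-838.6)] − [2·(-934.5) + 2·(-68.3) + 1·(-337.2)]
= 101.6 kcal/mol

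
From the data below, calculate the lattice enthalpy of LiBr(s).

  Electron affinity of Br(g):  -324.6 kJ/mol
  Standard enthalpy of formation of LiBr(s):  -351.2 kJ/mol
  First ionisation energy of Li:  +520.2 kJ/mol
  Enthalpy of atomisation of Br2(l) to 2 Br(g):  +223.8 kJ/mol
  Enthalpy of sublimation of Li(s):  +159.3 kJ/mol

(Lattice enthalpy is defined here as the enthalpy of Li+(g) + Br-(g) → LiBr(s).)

ΔHf° = 1·ΔHsub + 1·(ΣIE) + 1/2·D(Br2) + 1·EA + U
-351.2 = 1·(+159.3) + 1·(+520.2) + 1/2·(+223.8) + 1·(-324.6) + U
U = -351.2 − (+466.8) = -818.0 kJ/mol

U = -818.0 kJ/mol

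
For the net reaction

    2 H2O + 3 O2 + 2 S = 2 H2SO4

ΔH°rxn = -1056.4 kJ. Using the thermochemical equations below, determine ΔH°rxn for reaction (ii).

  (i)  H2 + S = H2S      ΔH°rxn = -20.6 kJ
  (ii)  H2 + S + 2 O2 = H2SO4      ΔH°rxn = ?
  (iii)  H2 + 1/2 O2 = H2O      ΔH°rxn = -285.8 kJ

ΔH°rxn = -814.0 kJ

(i): not needed (H2S appears nowhere else).
(ii) × 2 (scale by 2 for the 2 H2SO4): contributes 2·x
(iii) reversed and × 2 (H2O must end up as a reactant; ×2 to match 2 H2O in the target): (-2)·(-285.8) = +571.6 kJ
-1056.4 = (+571.6) + 2·x
x = (-1056.4 − (+571.6)) / (2) = -814.0 kJ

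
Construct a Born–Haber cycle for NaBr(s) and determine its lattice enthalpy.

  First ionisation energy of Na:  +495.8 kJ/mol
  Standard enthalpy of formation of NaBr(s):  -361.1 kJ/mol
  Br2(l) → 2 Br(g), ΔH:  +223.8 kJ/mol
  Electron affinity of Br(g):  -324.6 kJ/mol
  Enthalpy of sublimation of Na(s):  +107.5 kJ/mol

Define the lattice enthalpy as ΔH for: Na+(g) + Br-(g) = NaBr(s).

U = -751.7 kJ/mol

ΔHf° = 1·ΔHsub + 1·(ΣIE) + 1/2·D(Br2) + 1·EA + U
-361.1 = 1·(+107.5) + 1·(+495.8) + 1/2·(+223.8) + 1·(-324.6) + U
U = -361.1 − (+390.6) = -751.7 kJ/mol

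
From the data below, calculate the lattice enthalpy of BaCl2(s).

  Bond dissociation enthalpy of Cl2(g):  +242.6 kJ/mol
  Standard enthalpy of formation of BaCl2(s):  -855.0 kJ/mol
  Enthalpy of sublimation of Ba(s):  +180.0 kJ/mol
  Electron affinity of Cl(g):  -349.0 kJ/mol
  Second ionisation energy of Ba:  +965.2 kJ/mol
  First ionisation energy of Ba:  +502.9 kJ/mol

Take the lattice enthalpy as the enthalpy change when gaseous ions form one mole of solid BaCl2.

U = -2047.7 kJ/mol

ΔHf° = 1·ΔHsub + 1·(ΣIE) + 1·D(Cl2) + 2·EA + U
-855.0 = 1·(+180.0) + 1·(+1468.1) + 1·(+242.6) + 2·(-349.0) + U
U = -855.0 − (+1192.7) = -2047.7 kJ/mol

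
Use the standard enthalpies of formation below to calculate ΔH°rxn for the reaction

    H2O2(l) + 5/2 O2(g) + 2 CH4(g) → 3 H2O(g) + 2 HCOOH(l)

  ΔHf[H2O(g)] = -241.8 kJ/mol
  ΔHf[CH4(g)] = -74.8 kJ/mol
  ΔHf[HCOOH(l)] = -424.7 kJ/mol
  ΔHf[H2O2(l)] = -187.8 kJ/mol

Products: 3·(-241.8) + 2·(-424.7) = -1574.8
Reactants: 1·(-187.8) + 5/2·(+0.0) + 2·(-74.8) = -337.4
ΔH°rxn = (-1574.8) − (-337.4) = -1237.4 kJ/mol

ΔH°rxn = -1237.4 kJ/mol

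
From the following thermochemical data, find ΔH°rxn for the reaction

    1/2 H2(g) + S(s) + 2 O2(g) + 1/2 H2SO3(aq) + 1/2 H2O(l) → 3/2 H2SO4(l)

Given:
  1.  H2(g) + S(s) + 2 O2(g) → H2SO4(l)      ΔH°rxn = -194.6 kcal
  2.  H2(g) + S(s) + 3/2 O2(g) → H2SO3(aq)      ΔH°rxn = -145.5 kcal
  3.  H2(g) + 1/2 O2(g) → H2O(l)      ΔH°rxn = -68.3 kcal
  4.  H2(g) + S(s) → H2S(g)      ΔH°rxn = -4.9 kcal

ΔH°rxn = -185.0 kcal

eq. 1 × 3/2 (scale by 3/2 for the 3/2 H2SO4(l)): (3/2)·(-194.6) = -291.9 kcal
eq. 2 reversed and × 1/2 (H2SO3(aq) must end up as a reactant; scale by 1/2 for the 1/2 H2SO3(aq)): (-1/2)·(-145.5) = +72.75 kcal
eq. 3 reversed and × 1/2 (H2O(l) must end up as a reactant; ×1/2 to match 1/2 H2O(l) in the target): (-1/2)·(-68.3) = +34.15 kcal
eq. 4: not needed (H2S(g) appears nowhere else).
ΔH°rxn = (3/2)·(-194.6) + (-1/2)·(-145.5) + (-1/2)·(-68.3) = -185.0 kcal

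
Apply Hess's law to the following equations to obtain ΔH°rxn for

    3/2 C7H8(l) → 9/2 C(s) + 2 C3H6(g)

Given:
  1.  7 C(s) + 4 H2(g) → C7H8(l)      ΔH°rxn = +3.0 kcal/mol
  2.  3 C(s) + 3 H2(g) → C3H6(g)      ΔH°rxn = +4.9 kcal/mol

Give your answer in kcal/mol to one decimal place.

ΔH°rxn = 5.3 kcal/mol

eq. 1 reversed and × 3/2: (-3/2)·(+3.0) = -4.5 kcal/mol
eq. 2 × 2: (2)·(+4.9) = +9.8 kcal/mol
Combining the equations, ΔH°rxn = (-4.5) + (+9.8) = 5.3 kcal/mol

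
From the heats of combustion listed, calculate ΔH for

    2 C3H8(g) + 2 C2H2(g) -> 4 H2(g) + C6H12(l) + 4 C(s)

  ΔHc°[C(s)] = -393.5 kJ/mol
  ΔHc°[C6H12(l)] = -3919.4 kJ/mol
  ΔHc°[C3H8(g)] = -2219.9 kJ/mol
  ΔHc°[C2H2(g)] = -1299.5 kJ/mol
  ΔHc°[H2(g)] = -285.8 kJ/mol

ΔH = -402.2 kJ/mol

Using ΔH = Σ nΔHc°(reactants) − Σ nΔHc°(products):
= [2·(-2219.9) + 2·(-1299.5)] − [4·(-285.8) + 1·(-3919.4) + 4·(-393.5)]
= -402.2 kJ/mol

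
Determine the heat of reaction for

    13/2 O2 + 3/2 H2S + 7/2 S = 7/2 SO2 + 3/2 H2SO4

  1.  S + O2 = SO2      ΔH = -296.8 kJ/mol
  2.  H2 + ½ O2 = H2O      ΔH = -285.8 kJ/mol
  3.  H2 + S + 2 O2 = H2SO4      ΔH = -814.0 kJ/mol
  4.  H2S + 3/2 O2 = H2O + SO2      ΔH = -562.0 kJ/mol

eq. 1 × 2: (2)·(-296.8) = -593.6 kJ/mol
eq. 2 reversed and × 3/2: (-3/2)·(-285.8) = +428.7 kJ/mol
eq. 3 × 3/2 (scale by 3/2 for the 3/2 H2SO4): (3/2)·(-814.0) = -1221.0 kJ/mol
eq. 4 × 3/2 (scale by 3/2 for the 3/2 H2S): (3/2)·(-562.0) = -843.0 kJ/mol
ΔH = (-593.6) + (+428.7) + (-1221.0) + (-843.0) = -2228.9 kJ/mol

ΔH = -2228.9 kJ/mol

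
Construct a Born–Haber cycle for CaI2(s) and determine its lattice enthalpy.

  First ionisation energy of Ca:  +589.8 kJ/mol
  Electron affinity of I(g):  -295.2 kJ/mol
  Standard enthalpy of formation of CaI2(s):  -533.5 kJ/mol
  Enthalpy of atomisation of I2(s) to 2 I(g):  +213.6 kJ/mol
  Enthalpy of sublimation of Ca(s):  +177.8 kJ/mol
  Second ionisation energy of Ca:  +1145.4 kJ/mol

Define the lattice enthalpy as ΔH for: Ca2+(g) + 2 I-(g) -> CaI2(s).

U = -2069.7 kJ/mol

ΔHf° = 1·ΔHsub + 1·(ΣIE) + 1·D(I2) + 2·EA + U
-533.5 = 1·(+177.8) + 1·(+1735.2) + 1·(+213.6) + 2·(-295.2) + U
U = -533.5 − (+1536.2) = -2069.7 kJ/mol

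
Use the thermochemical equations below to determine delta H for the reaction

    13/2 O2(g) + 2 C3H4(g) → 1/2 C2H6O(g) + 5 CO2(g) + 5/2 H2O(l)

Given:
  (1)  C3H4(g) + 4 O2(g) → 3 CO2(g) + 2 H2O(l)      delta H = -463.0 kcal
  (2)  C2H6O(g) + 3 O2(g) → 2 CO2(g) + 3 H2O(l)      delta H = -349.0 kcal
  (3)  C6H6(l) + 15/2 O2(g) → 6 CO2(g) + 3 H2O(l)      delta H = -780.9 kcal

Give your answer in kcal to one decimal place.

(1) × 2: (2)·(-463.0) = -926.0 kcal
(2) reversed and × 1/2: (-1/2)·(-349.0) = +174.5 kcal
(3): not needed.
Since enthalpy is a state function, delta H = (-926.0) + (+174.5) = -751.5 kcal

delta H = -751.5 kcal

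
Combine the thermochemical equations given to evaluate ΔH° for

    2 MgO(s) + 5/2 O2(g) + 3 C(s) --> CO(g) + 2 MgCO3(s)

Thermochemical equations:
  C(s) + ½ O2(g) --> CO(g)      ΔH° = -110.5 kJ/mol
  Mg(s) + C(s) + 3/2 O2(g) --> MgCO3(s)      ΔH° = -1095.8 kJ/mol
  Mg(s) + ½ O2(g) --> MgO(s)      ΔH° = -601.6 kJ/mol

ΔH° = -1098.9 kJ/mol

equation 1 as written (CO(g) already on the product side): -110.5 kJ/mol
equation 2 × 2 (×2 to match 2 MgCO3(s) in the target): (2)·(-1095.8) = -2191.6 kJ/mol
equation 3 reversed and × 2 (MgO(s) must end up as a reactant; scale by 2 for the 2 MgO(s)): (-2)·(-601.6) = +1203.2 kJ/mol
Combining the equations, ΔH° = (-110.5) + (-2191.6) + (+1203.2) = -1098.9 kJ/mol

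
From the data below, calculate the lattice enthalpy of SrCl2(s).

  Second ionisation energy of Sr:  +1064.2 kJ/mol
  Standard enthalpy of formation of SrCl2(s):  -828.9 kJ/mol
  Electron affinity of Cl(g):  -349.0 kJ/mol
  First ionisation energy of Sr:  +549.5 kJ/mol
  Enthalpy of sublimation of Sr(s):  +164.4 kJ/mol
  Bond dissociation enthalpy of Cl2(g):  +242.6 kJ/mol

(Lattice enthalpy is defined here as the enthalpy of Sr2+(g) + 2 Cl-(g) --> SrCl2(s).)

U = -2151.6 kJ/mol

ΔHf° = 1·ΔHsub + 1·(ΣIE) + 1·D(Cl2) + 2·EA + U
-828.9 = 1·(+164.4) + 1·(+1613.7) + 1·(+242.6) + 2·(-349.0) + U
U = -828.9 − (+1322.7) = -2151.6 kJ/mol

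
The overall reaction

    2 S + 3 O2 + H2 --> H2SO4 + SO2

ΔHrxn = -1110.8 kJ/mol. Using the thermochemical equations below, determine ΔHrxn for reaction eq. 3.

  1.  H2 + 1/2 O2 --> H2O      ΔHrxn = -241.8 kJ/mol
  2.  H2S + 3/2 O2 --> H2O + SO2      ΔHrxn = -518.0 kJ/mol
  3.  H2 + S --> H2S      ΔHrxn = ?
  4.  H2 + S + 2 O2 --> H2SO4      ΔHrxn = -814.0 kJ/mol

eq. 1 reversed: +241.8 kJ/mol
eq. 2 as written (SO2 already on the product side): -518.0 kJ/mol
eq. 3 as written: contributes x
eq. 4 as written (H2SO4 already on the product side): -814.0 kJ/mol
-1110.8 = (+241.8) + (-518.0) + (-814.0) + x
x = (-1110.8 − (-1090.2)) / (1) = -20.6 kJ/mol

ΔHrxn = -20.6 kJ/mol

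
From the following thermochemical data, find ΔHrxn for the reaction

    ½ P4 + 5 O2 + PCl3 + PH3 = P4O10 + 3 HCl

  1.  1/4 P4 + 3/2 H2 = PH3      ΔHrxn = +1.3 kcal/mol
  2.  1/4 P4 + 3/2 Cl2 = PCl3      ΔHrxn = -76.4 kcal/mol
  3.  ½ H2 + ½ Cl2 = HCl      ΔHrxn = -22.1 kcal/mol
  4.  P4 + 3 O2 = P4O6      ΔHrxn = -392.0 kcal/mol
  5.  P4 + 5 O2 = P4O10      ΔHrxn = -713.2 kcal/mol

eq. 1 reversed: -1.3 kcal/mol
eq. 2 reversed: +76.4 kcal/mol
eq. 3 × 3: (3)·(-22.1) = -66.3 kcal/mol
eq. 4: not needed.
eq. 5 as written: -713.2 kcal/mol
ΔHrxn = (-1.3) + (+76.4) + (-66.3) + (-713.2) = -704.4 kcal/mol

ΔHrxn = -704.4 kcal/mol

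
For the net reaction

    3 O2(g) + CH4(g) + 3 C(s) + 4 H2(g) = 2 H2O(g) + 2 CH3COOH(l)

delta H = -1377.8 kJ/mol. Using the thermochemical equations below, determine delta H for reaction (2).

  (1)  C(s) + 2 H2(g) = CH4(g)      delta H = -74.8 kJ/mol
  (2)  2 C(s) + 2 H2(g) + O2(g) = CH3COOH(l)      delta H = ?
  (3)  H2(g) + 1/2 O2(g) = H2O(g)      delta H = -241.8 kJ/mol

delta H = -484.5 kJ/mol

(1) reversed (CH4(g) must end up as a reactant): +74.8 kJ/mol
(2) × 2 (×2 to match 2 CH3COOH(l) in the target): contributes 2·x
(3) × 2 (scale by 2 for the 2 H2O(g)): (2)·(-241.8) = -483.6 kJ/mol
-1377.8 = (+74.8) + (-483.6) + 2·x
x = (-1377.8 − (-408.8)) / (2) = -484.5 kJ/mol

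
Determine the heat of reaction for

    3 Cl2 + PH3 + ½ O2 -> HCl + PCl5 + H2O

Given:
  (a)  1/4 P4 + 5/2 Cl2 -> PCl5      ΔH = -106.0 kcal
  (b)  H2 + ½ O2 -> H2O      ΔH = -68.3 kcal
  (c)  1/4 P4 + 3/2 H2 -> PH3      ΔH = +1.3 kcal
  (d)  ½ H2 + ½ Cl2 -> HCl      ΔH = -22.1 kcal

(a) as written: -106.0 kcal
(b) as written: -68.3 kcal
(c) reversed: -1.3 kcal
(d) as written: -22.1 kcal
ΔH = (-106.0) + (-68.3) + (-1.3) + (-22.1) = -197.7 kcal

ΔH = -197.7 kcal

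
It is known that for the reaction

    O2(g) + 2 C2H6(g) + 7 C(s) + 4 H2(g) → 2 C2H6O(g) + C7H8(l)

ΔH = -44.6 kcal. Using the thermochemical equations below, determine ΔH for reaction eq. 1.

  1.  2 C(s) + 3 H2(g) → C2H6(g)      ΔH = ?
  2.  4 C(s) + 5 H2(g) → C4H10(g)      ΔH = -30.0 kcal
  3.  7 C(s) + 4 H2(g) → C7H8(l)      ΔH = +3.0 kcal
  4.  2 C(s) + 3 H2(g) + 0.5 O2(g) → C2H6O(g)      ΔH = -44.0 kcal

ΔH = -20.2 kcal

eq. 1 reversed and × 2: contributes −2·x
eq. 2: not needed.
eq. 3 as written: +3.0 kcal
eq. 4 × 2: (2)·(-44.0) = -88.0 kcal
-44.6 = (+3.0) + (-88.0) − 2·x
x = (-44.6 − (-85.0)) / (-2) = -20.2 kcal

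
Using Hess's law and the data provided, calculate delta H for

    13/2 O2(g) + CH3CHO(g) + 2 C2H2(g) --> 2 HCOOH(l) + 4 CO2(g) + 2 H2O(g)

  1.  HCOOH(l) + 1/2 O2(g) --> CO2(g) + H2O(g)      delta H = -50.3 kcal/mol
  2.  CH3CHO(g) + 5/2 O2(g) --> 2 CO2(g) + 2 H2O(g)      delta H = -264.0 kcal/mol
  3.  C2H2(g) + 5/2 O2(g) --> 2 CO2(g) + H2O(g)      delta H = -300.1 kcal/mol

eq. 1 reversed and × 2 (HCOOH(l) must end up as a product; scale by 2 for the 2 HCOOH(l)): (-2)·(-50.3) = +100.6 kcal/mol
eq. 2 as written (CH3CHO(g) already on the reactant side): -264.0 kcal/mol
eq. 3 × 2 (scale by 2 for the 2 C2H2(g)): (2)·(-300.1) = -600.2 kcal/mol
Summing the manipulated equations, delta H = (+100.6) + (-264.0) + (-600.2) = -763.6 kcal/mol

delta H = -763.6 kcal/mol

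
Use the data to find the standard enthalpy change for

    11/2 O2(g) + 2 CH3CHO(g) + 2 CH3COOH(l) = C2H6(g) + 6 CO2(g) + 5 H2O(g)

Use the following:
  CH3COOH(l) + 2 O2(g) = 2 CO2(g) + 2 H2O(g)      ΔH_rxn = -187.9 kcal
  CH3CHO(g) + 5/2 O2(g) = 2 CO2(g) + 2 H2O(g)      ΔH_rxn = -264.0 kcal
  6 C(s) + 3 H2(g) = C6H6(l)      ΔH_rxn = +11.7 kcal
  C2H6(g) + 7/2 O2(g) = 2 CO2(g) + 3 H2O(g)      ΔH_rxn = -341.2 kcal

equation 1 × 2: (2)·(-187.9) = -375.8 kcal
equation 2 × 2: (2)·(-264.0) = -528.0 kcal
equation 3: not needed.
equation 4 reversed: +341.2 kcal
ΔH_rxn = (-375.8) + (-528.0) + (+341.2) = -562.6 kcal

ΔH_rxn = -562.6 kcal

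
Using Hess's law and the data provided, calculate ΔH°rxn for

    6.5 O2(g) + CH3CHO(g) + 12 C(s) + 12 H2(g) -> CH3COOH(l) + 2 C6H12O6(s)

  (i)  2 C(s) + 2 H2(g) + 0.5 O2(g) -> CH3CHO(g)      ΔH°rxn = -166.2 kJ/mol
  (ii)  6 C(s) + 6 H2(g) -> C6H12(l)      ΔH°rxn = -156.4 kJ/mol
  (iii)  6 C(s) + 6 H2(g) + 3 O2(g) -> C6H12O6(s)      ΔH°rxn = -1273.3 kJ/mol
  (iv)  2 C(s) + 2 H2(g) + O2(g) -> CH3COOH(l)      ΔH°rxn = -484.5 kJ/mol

(i) reversed (CH3CHO(g) must end up as a reactant): +166.2 kJ/mol
(ii): not needed (C6H12(l) appears nowhere else).
(iii) × 2 (×2 to match 2 C6H12O6(s) in the target): (2)·(-1273.3) = -2546.6 kJ/mol
(iv) as written (CH3COOH(l) already on the product side): -484.5 kJ/mol
ΔH°rxn = (+166.2) + (-2546.6) + (-484.5) = -2864.9 kJ/mol

ΔH°rxn = -2864.9 kJ/mol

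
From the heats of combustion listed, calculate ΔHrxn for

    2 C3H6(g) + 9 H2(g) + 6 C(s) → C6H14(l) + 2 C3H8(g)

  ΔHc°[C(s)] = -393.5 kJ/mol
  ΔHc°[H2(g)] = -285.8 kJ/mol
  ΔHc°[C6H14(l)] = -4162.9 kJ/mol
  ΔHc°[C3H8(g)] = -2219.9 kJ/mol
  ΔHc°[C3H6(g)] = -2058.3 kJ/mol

Using ΔH = Σ nΔHc°(reactants) − Σ nΔHc°(products):
= [2·(-2058.3) + 9·(-285.8) + 6·(-393.5)] − [1·(-4162.9) + 2·(-2219.9)]
= -447.1 kJ/mol

ΔHrxn = -447.1 kJ/mol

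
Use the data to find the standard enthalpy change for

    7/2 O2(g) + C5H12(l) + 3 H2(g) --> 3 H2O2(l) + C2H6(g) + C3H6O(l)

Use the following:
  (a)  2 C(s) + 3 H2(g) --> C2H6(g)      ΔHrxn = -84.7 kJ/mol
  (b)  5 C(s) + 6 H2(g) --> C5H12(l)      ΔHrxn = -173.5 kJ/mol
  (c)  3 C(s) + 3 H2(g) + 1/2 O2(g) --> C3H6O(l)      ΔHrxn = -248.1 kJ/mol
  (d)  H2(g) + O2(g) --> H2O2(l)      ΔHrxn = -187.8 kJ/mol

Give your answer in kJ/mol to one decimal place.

ΔHrxn = -722.7 kJ/mol

(a) as written: -84.7 kJ/mol
(b) reversed: +173.5 kJ/mol
(c) as written: -248.1 kJ/mol
(d) × 3: (3)·(-187.8) = -563.4 kJ/mol
ΔHrxn = (-84.7) + (+173.5) + (-248.1) + (-563.4) = -722.7 kJ/mol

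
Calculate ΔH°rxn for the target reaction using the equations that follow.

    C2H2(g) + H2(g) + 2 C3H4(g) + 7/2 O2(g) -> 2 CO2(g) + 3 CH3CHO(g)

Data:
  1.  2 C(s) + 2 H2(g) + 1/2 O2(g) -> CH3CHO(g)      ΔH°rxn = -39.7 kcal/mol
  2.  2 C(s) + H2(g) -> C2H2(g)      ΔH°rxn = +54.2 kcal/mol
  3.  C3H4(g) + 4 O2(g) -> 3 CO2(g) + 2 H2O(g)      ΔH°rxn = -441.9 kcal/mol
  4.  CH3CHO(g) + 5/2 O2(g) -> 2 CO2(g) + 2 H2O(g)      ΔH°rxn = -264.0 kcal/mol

ΔH°rxn = -449.7 kcal/mol

eq. 1 as written: -39.7 kcal/mol
eq. 2 reversed (reverse to put C2H2(g) on the reactant side): -54.2 kcal/mol
eq. 3 × 2 (scale by 2 for the 2 C3H4(g)): (2)·(-441.9) = -883.8 kcal/mol
eq. 4 reversed and × 2: (-2)·(-264.0) = +528.0 kcal/mol
ΔH°rxn = (1)·(-39.7) + (-1)·(+54.2) + (2)·(-441.9) + (-2)·(-264.0) = -449.7 kcal/mol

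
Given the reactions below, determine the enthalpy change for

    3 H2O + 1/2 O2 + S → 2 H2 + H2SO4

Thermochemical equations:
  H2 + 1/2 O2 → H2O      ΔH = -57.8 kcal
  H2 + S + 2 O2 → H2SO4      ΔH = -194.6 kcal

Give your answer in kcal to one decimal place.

equation 1 reversed and × 3: (-3)·(-57.8) = +173.4 kcal
equation 2 as written: -194.6 kcal
ΔH = (+173.4) + (-194.6) = -21.2 kcal

ΔH = -21.2 kcal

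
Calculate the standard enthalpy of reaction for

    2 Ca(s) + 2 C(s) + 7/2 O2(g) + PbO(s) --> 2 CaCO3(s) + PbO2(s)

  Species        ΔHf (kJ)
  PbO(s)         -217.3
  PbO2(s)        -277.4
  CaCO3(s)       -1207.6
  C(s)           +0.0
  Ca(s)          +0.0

ΔH°rxn = Σ nΔHf°(products) − Σ nΔHf°(reactants).
Products: 2·(-1207.6) + 1·(-277.4) = -2692.6
Reactants: 2·(+0.0) + 2·(+0.0) + 7/2·(+0.0) + 1·(-217.3) = -217.3
ΔH° = (-2692.6) − (-217.3) = -2475.3 kJ

ΔH° = -2475.3 kJ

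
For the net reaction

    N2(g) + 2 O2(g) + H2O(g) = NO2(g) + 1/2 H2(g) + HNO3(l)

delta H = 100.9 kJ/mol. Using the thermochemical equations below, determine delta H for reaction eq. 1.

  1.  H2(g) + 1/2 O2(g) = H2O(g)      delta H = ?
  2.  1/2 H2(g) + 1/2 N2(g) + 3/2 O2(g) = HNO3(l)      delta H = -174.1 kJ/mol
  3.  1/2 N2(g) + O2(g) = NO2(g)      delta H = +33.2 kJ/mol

eq. 1 reversed (reverse to put H2O(g) on the reactant side): contributes −x
eq. 2 as written (HNO3(l) already on the product side): -174.1 kJ/mol
eq. 3 as written (NO2(g) already on the product side): +33.2 kJ/mol
+100.9 = (-174.1) + (+33.2) − x
x = (+100.9 − (-140.9)) / (-1) = -241.8 kJ/mol

delta H = -241.8 kJ/mol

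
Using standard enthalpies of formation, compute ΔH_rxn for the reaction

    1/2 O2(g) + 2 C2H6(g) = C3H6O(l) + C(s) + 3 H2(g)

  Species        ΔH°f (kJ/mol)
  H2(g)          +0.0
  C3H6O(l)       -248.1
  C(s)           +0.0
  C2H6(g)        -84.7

ΔH°rxn = Σ nΔHf°(products) − Σ nΔHf°(reactants).
Products: 1·(-248.1) + 1·(+0.0) + 3·(+0.0) = -248.1
Reactants: 1/2·(+0.0) + 2·(-84.7) = -169.4
ΔH_rxn = (-248.1) − (-169.4) = -78.7 kJ/mol

ΔH_rxn = -78.7 kJ/mol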